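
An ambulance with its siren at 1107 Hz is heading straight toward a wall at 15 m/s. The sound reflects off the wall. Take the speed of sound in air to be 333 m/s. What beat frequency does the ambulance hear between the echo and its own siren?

104 Hz

The wall receives the sound from a moving source: f₁ = f₀ · v/(v − v_e) = 1107 × 333/318 ≈ 1159.2 Hz.
On the return leg the ambulance is a moving observer: f₂ = f₁ · (v + v_e)/v = 1159.2 × 348/333 ≈ 1211.4 Hz.
Equivalently f₂ = f₀ · (v + v_e)/(v − v_e).
Beat against the emitted tone: |f₂ − f₀| = 2v_e·f₀/(v − v_e) = 2 × 15 × 1107/318 ≈ 104 Hz.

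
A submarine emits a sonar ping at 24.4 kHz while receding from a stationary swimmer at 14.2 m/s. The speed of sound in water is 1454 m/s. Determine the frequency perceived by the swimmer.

24.2 kHz

With the source moving away from a stationary observer, f' = f · v/(v + v_s).
f' = 24.4 × 1454/(1454 + 14.2) = 24.4 × 1454/1468 ≈ 24.2 kHz.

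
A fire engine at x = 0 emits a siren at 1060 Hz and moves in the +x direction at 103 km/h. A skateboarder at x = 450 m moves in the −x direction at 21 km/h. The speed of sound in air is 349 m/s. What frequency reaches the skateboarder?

103 km/h = 28.61 m/s; 21 km/h = 5.833 m/s.
The observer lies on the +x side, so the source is heading toward the observer and the observer is heading toward the source.
With source approaching and observer approaching, f' = f · (v + v_o)/(v − v_s).
f' = 1060 × (349 + 5.833)/(349 − 28.61) = 1060 × 354.83/320.39 ≈ 1174 Hz.

1174 Hz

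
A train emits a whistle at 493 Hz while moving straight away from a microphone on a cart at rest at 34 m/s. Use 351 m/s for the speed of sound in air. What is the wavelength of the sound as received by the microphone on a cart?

78.1 cm

Moving source, stationary observer: f' = f · v/(v + v_s) since the source is receding.
f' = 493 × 351/(351 + 34) ≈ 449 Hz.
λ' = v/f' = 351/449.462 ≈ 78.1 cm.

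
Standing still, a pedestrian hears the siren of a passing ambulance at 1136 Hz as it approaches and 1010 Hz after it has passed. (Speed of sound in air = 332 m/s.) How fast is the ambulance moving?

19.5 m/s

f₁/f₂ = (v + v_s)/(v − v_s), so v_s = v · (f₁ − f₂)/(f₁ + f₂).
v_s = 332 × (1136 − 1010)/(1136 + 1010) = 332 × 126/2146 ≈ 19.5 m/s.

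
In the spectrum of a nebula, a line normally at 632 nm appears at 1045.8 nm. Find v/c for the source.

0.465c

λ'/λ₀ = 1.6547 > 1 (redshift), so the source is receding.
λ'/λ₀ = √((1 + β)/(1 − β)) for a receding source ⇒ β = (r² − 1)/(r² + 1) with r = λ'/λ₀.
β = (2.7382 − 1)/(2.7382 + 1) ≈ 0.465.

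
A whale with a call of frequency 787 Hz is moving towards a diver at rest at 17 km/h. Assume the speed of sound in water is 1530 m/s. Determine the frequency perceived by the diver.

17 km/h = 4.722 m/s.
With the source moving toward a stationary observer, f' = f · v/(v − v_s).
f' = 787 × 1530/(1530 − 4.722) = 787 × 1530/1525 ≈ 789 Hz.

789 Hz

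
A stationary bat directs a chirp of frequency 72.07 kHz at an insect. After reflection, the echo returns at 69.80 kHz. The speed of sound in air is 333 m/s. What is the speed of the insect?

5.3 m/s

Double Doppler shift off a moving reflector: f₂ = f₀ · (v + u)/(v − u) (u > 0 toward emitter).
Rearranging, u = v · (f₂ − f₀)/(f₂ + f₀) = 333 × -2.27/141.87 ≈ -5.3 m/s.
So the insect is moving at 5.3 m/s away from the emitter.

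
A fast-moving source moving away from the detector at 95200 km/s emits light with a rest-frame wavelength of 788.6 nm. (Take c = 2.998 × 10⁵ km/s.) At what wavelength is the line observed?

β = v/c = 95200/299800 = 0.3175.
Relativistic Doppler for wavelength: λ' = λ₀ · √((1 + β)/(1 − β)).
λ' = 788.6 × √(1.3175/0.6825) = 788.6 × 1.38946 ≈ 1095.7 nm.

1095.7 nm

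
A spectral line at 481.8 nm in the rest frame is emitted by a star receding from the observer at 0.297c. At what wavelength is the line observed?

Relativistic Doppler for wavelength: λ' = λ₀ · √((1 + β)/(1 − β)).
λ' = 481.8 × √(1.2970/0.7030) = 481.8 × 1.35829 ≈ 654.4 nm.

654.4 nm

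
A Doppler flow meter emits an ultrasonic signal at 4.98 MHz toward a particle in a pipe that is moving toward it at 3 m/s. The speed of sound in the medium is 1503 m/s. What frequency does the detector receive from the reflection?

5.000 MHz

The particle in a pipe first receives the wave as a moving observer: f₁ = f₀ · (v + u)/v = 4.98 × (1503 + 3)/1503 ≈ 4.990 MHz.
On reflection it acts as a source moving toward the stationary detector: f₂ = f₁ · v/(v − u) = 4.990 × 1503/1500 ≈ 5.000 MHz.
Equivalently f₂ = f₀ · (v + u)/(v − u).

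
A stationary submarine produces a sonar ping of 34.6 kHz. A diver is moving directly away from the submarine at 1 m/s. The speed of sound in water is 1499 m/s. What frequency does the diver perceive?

Moving observer, stationary source: f' = f · (v − v_o)/v.
f' = 34.6 × (1499 − 1)/1499 = 34.6 × 1498/1499 ≈ 34.6 kHz.

34.6 kHz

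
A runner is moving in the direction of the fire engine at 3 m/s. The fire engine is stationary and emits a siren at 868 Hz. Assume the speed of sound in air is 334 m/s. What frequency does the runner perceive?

876 Hz

Only the observer moves, toward the source, so f' = f · (v + v_o)/v.
f' = 868 × (334 + 3)/334 = 868 × 337/334 ≈ 876 Hz.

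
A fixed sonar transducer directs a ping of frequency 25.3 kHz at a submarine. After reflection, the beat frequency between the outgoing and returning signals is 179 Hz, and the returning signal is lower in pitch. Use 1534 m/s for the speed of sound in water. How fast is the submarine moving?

Double Doppler shift off a moving reflector: f₂ = f₀ · (v + u)/(v − u) (u > 0 toward emitter).
Returning signal is lower, so f₂ = f₀ − Δf = 25300 − 179 = 25121 Hz.
Rearranging, u = v · (f₂ − f₀)/(f₂ + f₀) = 1534 × -179/50421 ≈ -5.4 m/s.
So the submarine is moving at 5.4 m/s away from the emitter.

5.4 m/s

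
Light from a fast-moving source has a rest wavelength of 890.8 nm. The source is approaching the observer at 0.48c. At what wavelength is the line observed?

Relativistic Doppler for wavelength: λ' = λ₀ · √((1 − β)/(1 + β)).
λ' = 890.8 × √(0.5200/1.4800) = 890.8 × 0.59275 ≈ 528.0 nm.

528.0 nm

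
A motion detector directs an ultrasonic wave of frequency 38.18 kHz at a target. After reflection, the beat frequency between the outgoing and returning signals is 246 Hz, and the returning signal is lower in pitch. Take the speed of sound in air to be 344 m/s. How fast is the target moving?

1.11 m/s

Double Doppler shift off a moving reflector: f₂ = f₀ · (v + u)/(v − u) (u > 0 toward emitter).
Returning signal is lower, so f₂ = f₀ − Δf = 38180 − 246 = 37934 Hz.
Rearranging, u = v · (f₂ − f₀)/(f₂ + f₀) = 344 × -246/76114 ≈ -1.11 m/s.
So the target is moving at 1.11 m/s away from the emitter.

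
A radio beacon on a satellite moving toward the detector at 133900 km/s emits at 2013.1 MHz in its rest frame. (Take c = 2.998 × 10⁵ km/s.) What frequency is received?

β = v/c = 133900/299800 = 0.4466.
Relativistic Doppler for frequency: f' = f₀ · √((1 + β)/(1 − β)).
f' = 2013.1 × √(1.4466/0.5534) = 2013.1 × 1.61686 ≈ 3254.9 MHz.

3254.9 MHz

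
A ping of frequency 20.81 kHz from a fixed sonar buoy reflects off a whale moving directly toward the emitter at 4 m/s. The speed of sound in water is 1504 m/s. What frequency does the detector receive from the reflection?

At the whale (a moving observer), f₁ = f₀ · (v + u)/v = 20.81 × 1508/1504 ≈ 20.9 kHz.
On reflection it acts as a source moving toward the stationary detector: f₂ = f₁ · v/(v − u) = 20.9 × 1504/1500 ≈ 20.9 kHz.

20.9 kHz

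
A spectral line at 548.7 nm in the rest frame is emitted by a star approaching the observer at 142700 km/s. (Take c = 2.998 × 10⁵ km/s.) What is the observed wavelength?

β = v/c = 142700/299800 = 0.4760.
Relativistic Doppler for wavelength: λ' = λ₀ · √((1 − β)/(1 + β)).
λ' = 548.7 × √(0.5240/1.4760) = 548.7 × 0.59584 ≈ 326.9 nm.

326.9 nm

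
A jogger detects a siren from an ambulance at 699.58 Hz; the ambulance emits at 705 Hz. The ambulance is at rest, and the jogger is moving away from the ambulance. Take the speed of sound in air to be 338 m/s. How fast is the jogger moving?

2.60 m/s

f' = f · (v − v_o)/v ⇒ v_o = v · |f'/f − 1|.
v_o = 338 × |699.58/705 − 1| = 338 × 0.007688 ≈ 2.60 m/s.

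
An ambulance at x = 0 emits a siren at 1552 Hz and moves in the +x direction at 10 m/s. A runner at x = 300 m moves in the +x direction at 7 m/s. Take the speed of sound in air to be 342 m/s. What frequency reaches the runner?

1566 Hz

The observer lies on the +x side, so the source is heading toward the observer and the observer is heading away from the source.
General Doppler shift: f' = f · (v − v_o)/(v − v_s).
f' = 1552 × (342 − 7)/(342 − 10) = 1552 × 335/332 ≈ 1566 Hz.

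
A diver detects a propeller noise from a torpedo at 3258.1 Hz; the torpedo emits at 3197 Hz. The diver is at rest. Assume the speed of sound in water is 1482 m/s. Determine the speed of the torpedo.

28 m/s

f' > f, so the torpedo is approaching.
f' = f · v/(v − v_s) ⇒ v_s = v · |1 − f/f'|.
v_s = 1482 × |1 − 3197/3258.1| = 1482 × 0.01875 ≈ 28 m/s.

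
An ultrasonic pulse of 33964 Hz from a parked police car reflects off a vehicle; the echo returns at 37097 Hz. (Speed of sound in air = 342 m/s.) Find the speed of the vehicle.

15.1 m/s

Double Doppler shift off a moving reflector: f₂ = f₀ · (v + u)/(v − u) (u > 0 toward emitter).
Rearranging, u = v · (f₂ − f₀)/(f₂ + f₀) = 342 × 3133/71061 ≈ 15.1 m/s.
So the vehicle is moving at 15.1 m/s toward the emitter.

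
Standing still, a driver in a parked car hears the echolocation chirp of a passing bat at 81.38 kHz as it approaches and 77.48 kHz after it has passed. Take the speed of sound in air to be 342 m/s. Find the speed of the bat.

8.4 m/s

f₁/f₂ = (v + v_s)/(v − v_s), so v_s = v · (f₁ − f₂)/(f₁ + f₂).
v_s = 342 × (81.38 − 77.48)/(81.38 + 77.48) = 342 × 3.90/158.86 ≈ 8.4 m/s.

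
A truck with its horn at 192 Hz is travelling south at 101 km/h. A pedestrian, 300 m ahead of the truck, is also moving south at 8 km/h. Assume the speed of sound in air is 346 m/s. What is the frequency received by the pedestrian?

101 km/h = 28.06 m/s; 8 km/h = 2.222 m/s.
The pedestrian is ahead, so the truck is moving toward it while the pedestrian is moving away from the truck.
General Doppler shift: f' = f · (v − v_o)/(v − v_s).
f' = 192 × (346 − 2.222)/(346 − 28.06) = 192 × 343.78/317.94 ≈ 208 Hz.

208 Hz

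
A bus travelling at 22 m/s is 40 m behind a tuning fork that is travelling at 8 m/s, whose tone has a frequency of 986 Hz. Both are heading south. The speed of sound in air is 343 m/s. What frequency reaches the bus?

The bus is behind, so the tuning fork is moving away from it while the bus is moving toward the tuning fork.
Both move, so f' = f · (v + v_o)/(v + v_s).
f' = 986 × (343 + 22)/(343 + 8) = 986 × 365/351 ≈ 1025 Hz.

1025 Hz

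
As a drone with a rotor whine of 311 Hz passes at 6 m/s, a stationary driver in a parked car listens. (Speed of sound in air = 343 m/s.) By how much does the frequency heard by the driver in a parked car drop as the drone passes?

10.9 Hz

Approaching: f₁ = f · v/(v − v_s) = 311 × 343/337 ≈ 316.5 Hz.
Receding: f₂ = f · v/(v + v_s) = 311 × 343/349 ≈ 305.7 Hz.
Drop: f₁ − f₂ = 2f·v·v_s/(v² − v_s²) = 2 × 311 × 343 × 6/(343² − 6²) ≈ 10.9 Hz.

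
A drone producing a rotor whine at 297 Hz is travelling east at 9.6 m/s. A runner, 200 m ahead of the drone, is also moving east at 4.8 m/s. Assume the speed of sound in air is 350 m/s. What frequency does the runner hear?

301 Hz

The runner is ahead, so the drone is moving toward it while the runner is moving away from the drone.
Both move, so f' = f · (v − v_o)/(v − v_s).
f' = 297 × (350 − 4.8)/(350 − 9.6) = 297 × 345.2/340.4 ≈ 301 Hz.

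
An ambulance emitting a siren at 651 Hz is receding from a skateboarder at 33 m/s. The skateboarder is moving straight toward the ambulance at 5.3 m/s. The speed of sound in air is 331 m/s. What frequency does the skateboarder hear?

General Doppler shift: f' = f · (v + v_o)/(v + v_s).
f' = 651 × (331 + 5.3)/(331 + 33) = 651 × 336.3/364 ≈ 601 Hz.

601 Hz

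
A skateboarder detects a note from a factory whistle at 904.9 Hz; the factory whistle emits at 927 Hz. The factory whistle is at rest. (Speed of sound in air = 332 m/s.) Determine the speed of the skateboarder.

7.9 m/s

f' < f, so the skateboarder is receding.
f' = f · (v − v_o)/v ⇒ v_o = v · |f'/f − 1|.
v_o = 332 × |904.9/927 − 1| = 332 × 0.02384 ≈ 7.9 m/s.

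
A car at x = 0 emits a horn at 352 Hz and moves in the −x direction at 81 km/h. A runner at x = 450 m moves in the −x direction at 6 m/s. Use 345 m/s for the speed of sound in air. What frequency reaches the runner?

336 Hz

81 km/h = 22.5 m/s.
The observer lies on the +x side, so the source is heading away from the observer and the observer is heading toward the source.
General Doppler shift: f' = f · (v + v_o)/(v + v_s).
f' = 352 × (345 + 6)/(345 + 22.5) = 352 × 351/367.5 ≈ 336 Hz.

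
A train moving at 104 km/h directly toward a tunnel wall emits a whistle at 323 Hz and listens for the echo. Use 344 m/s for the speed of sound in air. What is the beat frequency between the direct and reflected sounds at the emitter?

104 km/h = 28.89 m/s.
The tunnel wall receives the sound from a moving source: f₁ = f₀ · v/(v − v_e) = 323 × 344/315.11 ≈ 352.6 Hz.
On the return leg the train is a moving observer: f₂ = f₁ · (v + v_e)/v = 352.6 × 372.89/344 ≈ 382.2 Hz.
Beat against the emitted tone: |f₂ − f₀| = 2v_e·f₀/(v − v_e) = 2 × 28.89 × 323/315.11 ≈ 59.2 Hz.

59.2 Hz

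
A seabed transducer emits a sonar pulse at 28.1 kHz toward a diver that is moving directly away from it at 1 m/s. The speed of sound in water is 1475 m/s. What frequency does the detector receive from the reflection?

28.1 kHz

At the diver (a moving observer), f₁ = f₀ · (v − u)/v = 28.1 × 1474/1475 ≈ 28.1 kHz.
The reflection then acts as a moving source: f₂ = f₁ · v/(v + u) ≈ 28.1 kHz.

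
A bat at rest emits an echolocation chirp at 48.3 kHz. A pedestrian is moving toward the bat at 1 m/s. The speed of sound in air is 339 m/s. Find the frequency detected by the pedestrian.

48.4 kHz

Moving observer, stationary source: f' = f · (v + v_o)/v.
f' = 48.3 × (339 + 1)/339 = 48.3 × 340/339 ≈ 48.4 kHz.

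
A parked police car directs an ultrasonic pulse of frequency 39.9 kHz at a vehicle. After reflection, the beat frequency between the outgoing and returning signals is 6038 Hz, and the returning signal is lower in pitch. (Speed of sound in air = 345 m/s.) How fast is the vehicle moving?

28 m/s

Double Doppler shift off a moving reflector: f₂ = f₀ · (v + u)/(v − u) (u > 0 toward emitter).
Returning signal is lower, so f₂ = f₀ − Δf = 39900 − 6038 = 33862 Hz.
Rearranging, u = v · (f₂ − f₀)/(f₂ + f₀) = 345 × -6038/73762 ≈ -28 m/s.
So the vehicle is moving at 28 m/s away from the emitter.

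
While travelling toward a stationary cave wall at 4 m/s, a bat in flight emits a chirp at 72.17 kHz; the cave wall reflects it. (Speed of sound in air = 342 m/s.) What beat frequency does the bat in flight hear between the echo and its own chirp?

1708 Hz

The cave wall receives the sound from a moving source: f₁ = f₀ · v/(v − v_e) = 72.17 × 342/338 ≈ 73.024 kHz.
On the return leg the bat in flight is a moving observer: f₂ = f₁ · (v + v_e)/v = 73.024 × 346/342 ≈ 73.878 kHz.
Beat against the emitted tone (with f₀ = 72170 Hz): |f₂ − f₀| = 2v_e·f₀/(v − v_e) = 2 × 4 × 72170/338 ≈ 1708 Hz.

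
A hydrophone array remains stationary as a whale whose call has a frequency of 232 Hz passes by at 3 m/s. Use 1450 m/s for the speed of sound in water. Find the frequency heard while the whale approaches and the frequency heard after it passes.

232 Hz approaching; 232 Hz receding

Approaching: f₁ = f · v/(v − v_s) = 232 × 1450/1447 ≈ 232 Hz.
Receding: f₂ = f · v/(v + v_s) = 232 × 1450/1453 ≈ 232 Hz.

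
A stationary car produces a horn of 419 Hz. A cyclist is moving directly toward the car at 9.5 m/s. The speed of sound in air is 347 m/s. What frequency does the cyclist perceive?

430 Hz

Only the observer moves, toward the source, so f' = f · (v + v_o)/v.
f' = 419 × (347 + 9.5)/347 = 419 × 356.5/347 ≈ 430 Hz.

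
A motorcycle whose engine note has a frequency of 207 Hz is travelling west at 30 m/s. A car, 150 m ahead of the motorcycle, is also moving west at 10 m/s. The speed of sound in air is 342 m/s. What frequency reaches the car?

220 Hz

The car is ahead, so the motorcycle is moving toward it while the car is moving away from the motorcycle.
General Doppler shift: f' = f · (v − v_o)/(v − v_s).
f' = 207 × (342 − 10)/(342 − 30) = 207 × 332/312 ≈ 220 Hz.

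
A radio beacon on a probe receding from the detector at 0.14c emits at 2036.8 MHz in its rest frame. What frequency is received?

Relativistic Doppler for frequency: f' = f₀ · √((1 − β)/(1 + β)).
f' = 2036.8 × √(0.8600/1.1400) = 2036.8 × 0.86855 ≈ 1769.1 MHz.

1769.1 MHz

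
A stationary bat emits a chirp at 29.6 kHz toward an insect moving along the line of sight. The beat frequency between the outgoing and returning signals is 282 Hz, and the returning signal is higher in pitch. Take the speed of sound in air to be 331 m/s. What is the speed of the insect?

Double Doppler shift off a moving reflector: f₂ = f₀ · (v + u)/(v − u) (u > 0 toward emitter).
Returning signal is higher, so f₂ = f₀ + Δf = 29600 + 282 = 29882 Hz.
Rearranging, u = v · (f₂ − f₀)/(f₂ + f₀) = 331 × 282/59482 ≈ 1.57 m/s.
So the insect is moving at 1.57 m/s toward the emitter.

1.57 m/s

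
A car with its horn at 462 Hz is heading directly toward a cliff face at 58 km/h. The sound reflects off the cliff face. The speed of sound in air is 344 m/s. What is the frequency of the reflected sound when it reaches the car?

507 Hz

58 km/h = 16.11 m/s.
The cliff face receives the sound from a moving source: f₁ = f₀ · v/(v − v_e) = 462 × 344/327.89 ≈ 485 Hz.
On the return leg the car is a moving observer: f₂ = f₁ · (v + v_e)/v = 485 × 360.11/344 ≈ 507 Hz.
Equivalently f₂ = f₀ · (v + v_e)/(v − v_e).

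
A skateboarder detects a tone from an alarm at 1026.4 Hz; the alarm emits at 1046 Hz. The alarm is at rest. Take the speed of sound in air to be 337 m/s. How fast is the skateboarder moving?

6.3 m/s

f' < f, so the skateboarder is receding.
f' = f · (v − v_o)/v ⇒ v_o = v · |f'/f − 1|.
v_o = 337 × |1026.4/1046 − 1| = 337 × 0.01874 ≈ 6.3 m/s.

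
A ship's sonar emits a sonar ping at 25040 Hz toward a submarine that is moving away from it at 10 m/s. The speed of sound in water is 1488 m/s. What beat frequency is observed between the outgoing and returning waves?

The submarine first receives the wave as a moving observer: f₁ = f₀ · (v − u)/v = 25040 × (1488 − 10)/1488 ≈ 24872 Hz.
The reflection then acts as a moving source: f₂ = f₁ · v/(v + u) ≈ 24706 Hz.
Equivalently f₂ = f₀ · (v − u)/(v + u).
Beat frequency: |f₂ − f₀| = 2u·f₀/(v + u) = 2 × 10 × 25040/1498 ≈ 334 Hz.

334 Hz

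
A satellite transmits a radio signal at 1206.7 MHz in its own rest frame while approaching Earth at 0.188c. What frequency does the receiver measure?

Relativistic Doppler for frequency: f' = f₀ · √((1 + β)/(1 − β)).
f' = 1206.7 × √(1.1880/0.8120) = 1206.7 × 1.20957 ≈ 1459.6 MHz.

1459.6 MHz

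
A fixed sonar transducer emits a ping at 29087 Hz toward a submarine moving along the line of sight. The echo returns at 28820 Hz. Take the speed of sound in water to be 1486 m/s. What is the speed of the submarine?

Double Doppler shift off a moving reflector: f₂ = f₀ · (v + u)/(v − u) (u > 0 toward emitter).
Rearranging, u = v · (f₂ − f₀)/(f₂ + f₀) = 1486 × -267/57907 ≈ -6.9 m/s.
So the submarine is moving at 6.9 m/s away from the emitter.

6.9 m/s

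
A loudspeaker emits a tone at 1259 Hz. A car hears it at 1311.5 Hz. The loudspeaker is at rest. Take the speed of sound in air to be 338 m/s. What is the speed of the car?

f' > f, so the car is approaching.
f' = f · (v + v_o)/v ⇒ v_o = v · |f'/f − 1|.
v_o = 338 × |1311.5/1259 − 1| = 338 × 0.0417 ≈ 14.1 m/s.

14.1 m/s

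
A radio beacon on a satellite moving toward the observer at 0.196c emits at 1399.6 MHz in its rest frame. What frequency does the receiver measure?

1707.0 MHz

Relativistic Doppler for frequency: f' = f₀ · √((1 + β)/(1 − β)).
f' = 1399.6 × √(1.1960/0.8040) = 1399.6 × 1.21966 ≈ 1707.0 MHz.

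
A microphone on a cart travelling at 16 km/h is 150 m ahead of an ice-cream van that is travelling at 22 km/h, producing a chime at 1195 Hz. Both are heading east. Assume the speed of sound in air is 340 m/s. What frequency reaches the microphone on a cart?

22 km/h = 6.111 m/s; 16 km/h = 4.444 m/s.
The microphone on a cart is ahead, so the ice-cream van is moving toward it while the microphone on a cart is moving away from the ice-cream van.
General Doppler shift: f' = f · (v − v_o)/(v − v_s).
f' = 1195 × (340 − 4.444)/(340 − 6.111) = 1195 × 335.56/333.89 ≈ 1201 Hz.

1201 Hz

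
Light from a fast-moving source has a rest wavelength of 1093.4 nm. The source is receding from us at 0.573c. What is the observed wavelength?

2098.6 nm

Relativistic Doppler for wavelength: λ' = λ₀ · √((1 + β)/(1 − β)).
λ' = 1093.4 × √(1.5730/0.4270) = 1093.4 × 1.91933 ≈ 2098.6 nm.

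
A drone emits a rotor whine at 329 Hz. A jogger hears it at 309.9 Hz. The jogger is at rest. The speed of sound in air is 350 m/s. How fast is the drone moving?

21.6 m/s

f' < f, so the drone is receding.
f' = f · v/(v + v_s) ⇒ v_s = v · |1 − f/f'|.
v_s = 350 × |1 − 329/309.9| = 350 × 0.06163 ≈ 21.6 m/s.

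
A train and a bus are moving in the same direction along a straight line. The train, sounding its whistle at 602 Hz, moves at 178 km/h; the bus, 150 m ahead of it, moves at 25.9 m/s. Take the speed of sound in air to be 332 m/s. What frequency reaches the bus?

652 Hz

178 km/h = 49.44 m/s.
The bus is ahead, so the train is moving toward it while the bus is moving away from the train.
General Doppler shift: f' = f · (v − v_o)/(v − v_s).
f' = 602 × (332 − 25.9)/(332 − 49.44) = 602 × 306.1/282.56 ≈ 652 Hz.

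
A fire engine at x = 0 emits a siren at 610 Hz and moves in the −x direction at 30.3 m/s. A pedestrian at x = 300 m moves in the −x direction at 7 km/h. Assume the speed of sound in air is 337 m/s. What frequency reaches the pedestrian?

563 Hz

7 km/h = 1.944 m/s.
The observer lies on the +x side, so the source is heading away from the observer and the observer is heading toward the source.
With source receding and observer approaching, f' = f · (v + v_o)/(v + v_s).
f' = 610 × (337 + 1.944)/(337 + 30.3) = 610 × 338.94/367.3 ≈ 563 Hz.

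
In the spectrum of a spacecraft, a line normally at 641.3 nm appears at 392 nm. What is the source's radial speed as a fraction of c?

0.456

λ'/λ₀ = 0.6113 < 1 (blueshift), so the source is approaching.
λ'/λ₀ = √((1 − β)/(1 + β)) for an approaching source ⇒ β = (1 − r²)/(1 + r²) with r = λ'/λ₀.
β = (1 − 0.3736)/(1 + 0.3736) ≈ 0.456.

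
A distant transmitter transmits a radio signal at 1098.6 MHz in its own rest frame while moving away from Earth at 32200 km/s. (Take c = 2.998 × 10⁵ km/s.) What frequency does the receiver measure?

986.3 MHz

β = v/c = 32200/299800 = 0.1074.
Relativistic Doppler for frequency: f' = f₀ · √((1 − β)/(1 + β)).
f' = 1098.6 × √(0.8926/1.1074) = 1098.6 × 0.89779 ≈ 986.3 MHz.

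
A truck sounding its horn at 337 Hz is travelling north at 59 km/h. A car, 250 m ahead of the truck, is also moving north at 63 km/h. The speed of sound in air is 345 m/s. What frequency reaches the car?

336 Hz

59 km/h = 16.39 m/s; 63 km/h = 17.5 m/s.
The car is ahead, so the truck is moving toward it while the car is moving away from the truck.
With source approaching and observer receding, f' = f · (v − v_o)/(v − v_s).
f' = 337 × (345 − 17.5)/(345 − 16.39) = 337 × 327.5/328.61 ≈ 336 Hz.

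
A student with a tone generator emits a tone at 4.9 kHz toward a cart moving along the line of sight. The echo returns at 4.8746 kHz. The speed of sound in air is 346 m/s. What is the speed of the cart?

0.90 m/s

Double Doppler shift off a moving reflector: f₂ = f₀ · (v + u)/(v − u) (u > 0 toward emitter).
Rearranging, u = v · (f₂ − f₀)/(f₂ + f₀) = 346 × -0.0254/9.7746 ≈ -0.90 m/s.
So the cart is moving at 0.90 m/s away from the emitter.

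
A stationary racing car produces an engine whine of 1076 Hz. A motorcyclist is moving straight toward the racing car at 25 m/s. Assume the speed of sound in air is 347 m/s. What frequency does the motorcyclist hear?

Moving observer, stationary source: f' = f · (v + v_o)/v.
f' = 1076 × (347 + 25)/347 = 1076 × 372/347 ≈ 1154 Hz.

1154 Hz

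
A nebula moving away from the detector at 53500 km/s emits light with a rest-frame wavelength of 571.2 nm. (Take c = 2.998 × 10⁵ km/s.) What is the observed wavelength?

β = v/c = 53500/299800 = 0.1785.
Relativistic Doppler for wavelength: λ' = λ₀ · √((1 + β)/(1 − β)).
λ' = 571.2 × √(1.1785/0.8215) = 571.2 × 1.19768 ≈ 684.1 nm.

684.1 nm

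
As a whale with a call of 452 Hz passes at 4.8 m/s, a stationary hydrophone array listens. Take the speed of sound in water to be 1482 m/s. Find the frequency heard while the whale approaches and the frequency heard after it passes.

Approaching: f₁ = f · v/(v − v_s) = 452 × 1482/1477.2 ≈ 453 Hz.
Receding: f₂ = f · v/(v + v_s) = 452 × 1482/1486.8 ≈ 451 Hz.

453 Hz approaching; 451 Hz receding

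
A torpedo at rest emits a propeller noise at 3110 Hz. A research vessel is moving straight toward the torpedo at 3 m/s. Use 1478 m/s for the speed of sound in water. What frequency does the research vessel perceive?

3116 Hz

Only the observer moves, toward the source, so f' = f · (v + v_o)/v.
f' = 3110 × (1478 + 3)/1478 = 3110 × 1481/1478 ≈ 3116 Hz.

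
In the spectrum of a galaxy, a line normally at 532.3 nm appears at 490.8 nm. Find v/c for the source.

0.081c

λ'/λ₀ = 0.9220 < 1 (blueshift), so the source is approaching.
λ'/λ₀ = √((1 − β)/(1 + β)) for an approaching source ⇒ β = (1 − r²)/(1 + r²) with r = λ'/λ₀.
β = (1 − 0.8502)/(1 + 0.8502) ≈ 0.081.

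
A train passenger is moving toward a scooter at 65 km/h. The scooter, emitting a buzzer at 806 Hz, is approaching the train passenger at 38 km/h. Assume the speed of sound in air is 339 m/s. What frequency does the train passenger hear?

876 Hz

38 km/h = 10.56 m/s; 65 km/h = 18.06 m/s.
General Doppler shift: f' = f · (v + v_o)/(v − v_s).
f' = 806 × (339 + 18.06)/(339 − 10.56) = 806 × 357.06/328.44 ≈ 876 Hz.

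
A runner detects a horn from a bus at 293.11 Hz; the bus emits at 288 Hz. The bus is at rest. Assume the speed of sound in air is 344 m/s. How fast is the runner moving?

6.1 m/s

f' > f, so the runner is approaching.
f' = f · (v + v_o)/v ⇒ v_o = v · |f'/f − 1|.
v_o = 344 × |293.11/288 − 1| = 344 × 0.01774 ≈ 6.1 m/s.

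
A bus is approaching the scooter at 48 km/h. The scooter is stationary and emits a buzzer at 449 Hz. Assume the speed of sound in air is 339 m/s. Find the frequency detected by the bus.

48 km/h = 13.33 m/s.
Moving observer, stationary source: f' = f · (v + v_o)/v.
f' = 449 × (339 + 13.33)/339 = 449 × 352.33/339 ≈ 467 Hz.

467 Hz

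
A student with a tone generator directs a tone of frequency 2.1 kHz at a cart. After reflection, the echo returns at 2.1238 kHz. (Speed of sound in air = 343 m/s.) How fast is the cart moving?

Double Doppler shift off a moving reflector: f₂ = f₀ · (v + u)/(v − u) (u > 0 toward emitter).
Rearranging, u = v · (f₂ − f₀)/(f₂ + f₀) = 343 × 0.0238/4.2238 ≈ 1.93 m/s.
So the cart is moving at 1.93 m/s toward the emitter.

1.93 m/s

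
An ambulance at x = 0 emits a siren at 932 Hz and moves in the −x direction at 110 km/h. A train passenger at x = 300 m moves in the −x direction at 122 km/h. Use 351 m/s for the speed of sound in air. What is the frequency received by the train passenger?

110 km/h = 30.56 m/s; 122 km/h = 33.89 m/s.
The observer lies on the +x side, so the source is heading away from the observer and the observer is heading toward the source.
Both move, so f' = f · (v + v_o)/(v + v_s).
f' = 932 × (351 + 33.89)/(351 + 30.56) = 932 × 384.89/381.56 ≈ 940 Hz.

940 Hz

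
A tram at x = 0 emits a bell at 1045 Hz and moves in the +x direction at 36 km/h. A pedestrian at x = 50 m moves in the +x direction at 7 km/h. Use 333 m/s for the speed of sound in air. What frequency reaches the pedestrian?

1071 Hz

36 km/h = 10 m/s; 7 km/h = 1.944 m/s.
The observer lies on the +x side, so the source is heading toward the observer and the observer is heading away from the source.
Both move, so f' = f · (v − v_o)/(v − v_s).
f' = 1045 × (333 − 1.944)/(333 − 10) = 1045 × 331.06/323 ≈ 1071 Hz.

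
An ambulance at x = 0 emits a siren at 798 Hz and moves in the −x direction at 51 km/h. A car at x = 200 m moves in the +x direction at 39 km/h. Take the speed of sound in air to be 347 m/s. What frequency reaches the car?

743 Hz

51 km/h = 14.17 m/s; 39 km/h = 10.83 m/s.
The observer lies on the +x side, so the source is heading away from the observer and the observer is heading away from the source.
General Doppler shift: f' = f · (v − v_o)/(v + v_s).
f' = 798 × (347 − 10.83)/(347 + 14.17) = 798 × 336.17/361.17 ≈ 743 Hz.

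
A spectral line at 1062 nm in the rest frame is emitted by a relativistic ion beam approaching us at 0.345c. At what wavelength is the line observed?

Relativistic Doppler for wavelength: λ' = λ₀ · √((1 − β)/(1 + β)).
λ' = 1062 × √(0.6550/1.3450) = 1062 × 0.69785 ≈ 741.1 nm.

741.1 nm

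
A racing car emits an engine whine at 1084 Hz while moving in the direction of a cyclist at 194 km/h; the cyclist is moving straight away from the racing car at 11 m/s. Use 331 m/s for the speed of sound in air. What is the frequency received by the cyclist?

1252 Hz

194 km/h = 53.89 m/s.
General Doppler shift: f' = f · (v − v_o)/(v − v_s).
f' = 1084 × (331 − 11)/(331 − 53.89) = 1084 × 320/277.11 ≈ 1252 Hz.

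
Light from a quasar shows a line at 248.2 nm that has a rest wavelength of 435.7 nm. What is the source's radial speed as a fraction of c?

0.510

λ'/λ₀ = 0.5697 < 1 (blueshift), so the source is approaching.
λ'/λ₀ = √((1 − β)/(1 + β)) for an approaching source ⇒ β = (1 − r²)/(1 + r²) with r = λ'/λ₀.
β = (1 − 0.3245)/(1 + 0.3245) ≈ 0.510.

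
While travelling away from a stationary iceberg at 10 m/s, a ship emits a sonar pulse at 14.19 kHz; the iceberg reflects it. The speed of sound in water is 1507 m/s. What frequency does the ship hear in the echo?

14.00 kHz

The iceberg receives the sound from a moving source: f₁ = f₀ · v/(v + v_e) = 14.19 × 1507/1517 ≈ 14.10 kHz.
On the return leg the ship is a moving observer: f₂ = f₁ · (v − v_e)/v = 14.10 × 1497/1507 ≈ 14.00 kHz.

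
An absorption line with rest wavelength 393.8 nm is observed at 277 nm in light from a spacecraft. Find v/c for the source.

0.338

λ'/λ₀ = 0.7034 < 1 (blueshift), so the source is approaching.
λ'/λ₀ = √((1 − β)/(1 + β)) for an approaching source ⇒ β = (1 − r²)/(1 + r²) with r = λ'/λ₀.
β = (1 − 0.4948)/(1 + 0.4948) ≈ 0.338.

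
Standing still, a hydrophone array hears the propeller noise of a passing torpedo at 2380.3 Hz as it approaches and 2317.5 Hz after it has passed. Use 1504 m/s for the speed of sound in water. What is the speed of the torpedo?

f₁/f₂ = (v + v_s)/(v − v_s), so v_s = v · (f₁ − f₂)/(f₁ + f₂).
v_s = 1504 × (2380.3 − 2317.5)/(2380.3 + 2317.5) = 1504 × 62.8/4697.8 ≈ 20.1 m/s.

20.1 m/s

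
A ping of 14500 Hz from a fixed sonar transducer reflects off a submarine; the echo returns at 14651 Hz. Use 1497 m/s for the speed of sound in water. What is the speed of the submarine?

7.8 m/s

Double Doppler shift off a moving reflector: f₂ = f₀ · (v + u)/(v − u) (u > 0 toward emitter).
Rearranging, u = v · (f₂ − f₀)/(f₂ + f₀) = 1497 × 151/29151 ≈ 7.8 m/s.
So the submarine is moving at 7.8 m/s toward the emitter.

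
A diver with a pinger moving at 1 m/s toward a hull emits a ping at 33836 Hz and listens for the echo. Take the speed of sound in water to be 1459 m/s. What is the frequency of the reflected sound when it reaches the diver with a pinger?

33882 Hz

The hull receives the sound from a moving source: f₁ = f₀ · v/(v − v_e) = 33836 × 1459/1458 ≈ 33859 Hz.
On the return leg the diver with a pinger is a moving observer: f₂ = f₁ · (v + v_e)/v = 33859 × 1460/1459 ≈ 33882 Hz.
Equivalently f₂ = f₀ · (v + v_e)/(v − v_e).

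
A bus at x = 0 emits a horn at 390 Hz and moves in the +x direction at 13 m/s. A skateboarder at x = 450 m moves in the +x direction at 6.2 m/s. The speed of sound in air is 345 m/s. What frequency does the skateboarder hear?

The observer lies on the +x side, so the source is heading toward the observer and the observer is heading away from the source.
Both move, so f' = f · (v − v_o)/(v − v_s).
f' = 390 × (345 − 6.2)/(345 − 13) = 390 × 338.8/332 ≈ 398 Hz.

398 Hz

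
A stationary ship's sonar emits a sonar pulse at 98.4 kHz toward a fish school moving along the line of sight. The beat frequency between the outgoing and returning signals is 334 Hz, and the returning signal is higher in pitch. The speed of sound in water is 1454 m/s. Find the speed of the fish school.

2.46 m/s

Double Doppler shift off a moving reflector: f₂ = f₀ · (v + u)/(v − u) (u > 0 toward emitter).
Returning signal is higher, so f₂ = f₀ + Δf = 98400 + 334 = 98734 Hz.
Rearranging, u = v · (f₂ − f₀)/(f₂ + f₀) = 1454 × 334/197134 ≈ 2.46 m/s.
So the fish school is moving at 2.46 m/s toward the emitter.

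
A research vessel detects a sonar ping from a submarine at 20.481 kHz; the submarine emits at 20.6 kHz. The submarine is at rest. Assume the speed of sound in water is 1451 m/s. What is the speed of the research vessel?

f' < f, so the research vessel is receding.
f' = f · (v − v_o)/v ⇒ v_o = v · |f'/f − 1|.
v_o = 1451 × |20.481/20.6 − 1| = 1451 × 0.005777 ≈ 8.4 m/s.

8.4 m/s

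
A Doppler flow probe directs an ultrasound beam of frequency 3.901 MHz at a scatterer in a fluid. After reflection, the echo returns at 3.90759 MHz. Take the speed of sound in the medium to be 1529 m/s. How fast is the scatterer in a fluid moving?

1.29 m/s

Double Doppler shift off a moving reflector: f₂ = f₀ · (v + u)/(v − u) (u > 0 toward emitter).
Rearranging, u = v · (f₂ − f₀)/(f₂ + f₀) = 1529 × 0.00659/7.80859 ≈ 1.29 m/s.
So the scatterer in a fluid is moving at 1.29 m/s toward the emitter.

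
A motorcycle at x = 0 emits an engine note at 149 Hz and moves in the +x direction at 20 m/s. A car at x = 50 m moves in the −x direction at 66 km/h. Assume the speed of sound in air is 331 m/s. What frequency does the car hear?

66 km/h = 18.33 m/s.
The observer lies on the +x side, so the source is heading toward the observer and the observer is heading toward the source.
With source approaching and observer approaching, f' = f · (v + v_o)/(v − v_s).
f' = 149 × (331 + 18.33)/(331 − 20) = 149 × 349.33/311 ≈ 167 Hz.

167 Hz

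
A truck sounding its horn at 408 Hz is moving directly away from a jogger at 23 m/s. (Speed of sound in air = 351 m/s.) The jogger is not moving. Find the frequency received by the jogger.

383 Hz

Only the source moves, away from the listener, so f' = f · v/(v + v_s).
f' = 408 × 351/(351 + 23) = 408 × 351/374 ≈ 383 Hz.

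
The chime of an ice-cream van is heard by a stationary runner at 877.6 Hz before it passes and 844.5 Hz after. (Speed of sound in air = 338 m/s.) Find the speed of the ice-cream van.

f₁/f₂ = (v + v_s)/(v − v_s), so v_s = v · (f₁ − f₂)/(f₁ + f₂).
v_s = 338 × (877.6 − 844.5)/(877.6 + 844.5) = 338 × 33.1/1722.1 ≈ 6.5 m/s.

6.5 m/s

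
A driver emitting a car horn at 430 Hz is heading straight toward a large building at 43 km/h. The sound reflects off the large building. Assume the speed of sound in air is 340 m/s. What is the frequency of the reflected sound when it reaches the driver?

43 km/h = 11.94 m/s.
The large building receives the sound from a moving source: f₁ = f₀ · v/(v − v_e) = 430 × 340/328.06 ≈ 446 Hz.
On the return leg the driver is a moving observer: f₂ = f₁ · (v + v_e)/v = 446 × 351.94/340 ≈ 461 Hz.

461 Hz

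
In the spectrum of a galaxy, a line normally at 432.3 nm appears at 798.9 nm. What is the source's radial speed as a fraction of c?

0.547

λ'/λ₀ = 1.8480 > 1 (redshift), so the source is receding.
λ'/λ₀ = √((1 + β)/(1 − β)) for a receding source ⇒ β = (r² − 1)/(r² + 1) with r = λ'/λ₀.
β = (3.4152 − 1)/(3.4152 + 1) ≈ 0.547.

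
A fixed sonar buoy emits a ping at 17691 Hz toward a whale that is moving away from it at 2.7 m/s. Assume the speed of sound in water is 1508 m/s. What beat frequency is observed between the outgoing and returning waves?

63 Hz

The whale first receives the wave as a moving observer: f₁ = f₀ · (v − u)/v = 17691 × (1508 − 2.7)/1508 ≈ 17659.3 Hz.
The reflection then acts as a moving source: f₂ = f₁ · v/(v + u) ≈ 17627.8 Hz.
Beat frequency: |f₂ − f₀| = 2u·f₀/(v + u) = 2 × 2.7 × 17691/1510.7 ≈ 63 Hz.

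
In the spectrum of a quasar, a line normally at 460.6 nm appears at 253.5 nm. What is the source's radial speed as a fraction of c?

λ'/λ₀ = 0.5504 < 1 (blueshift), so the source is approaching.
λ'/λ₀ = √((1 − β)/(1 + β)) for an approaching source ⇒ β = (1 − r²)/(1 + r²) with r = λ'/λ₀.
β = (1 − 0.3029)/(1 + 0.3029) ≈ 0.535.

0.535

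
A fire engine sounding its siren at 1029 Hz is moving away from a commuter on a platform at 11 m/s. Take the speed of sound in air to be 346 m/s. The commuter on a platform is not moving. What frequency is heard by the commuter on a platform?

Only the source moves, away from the listener, so f' = f · v/(v + v_s).
f' = 1029 × 346/(346 + 11) = 1029 × 346/357 ≈ 997 Hz.

997 Hz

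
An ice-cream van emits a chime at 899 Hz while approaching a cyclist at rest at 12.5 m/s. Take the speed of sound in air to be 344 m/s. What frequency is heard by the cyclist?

933 Hz

Moving source, stationary observer: f' = f · v/(v − v_s) since the source is approaching.
f' = 899 × 344/(344 − 12.5) = 899 × 344/331.5 ≈ 933 Hz.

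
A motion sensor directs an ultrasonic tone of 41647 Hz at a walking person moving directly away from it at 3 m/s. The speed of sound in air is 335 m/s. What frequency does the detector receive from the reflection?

At the walking person (a moving observer), f₁ = f₀ · (v − u)/v = 41647 × 332/335 ≈ 41274 Hz.
The reflection then acts as a moving source: f₂ = f₁ · v/(v + u) ≈ 40908 Hz.

40908 Hz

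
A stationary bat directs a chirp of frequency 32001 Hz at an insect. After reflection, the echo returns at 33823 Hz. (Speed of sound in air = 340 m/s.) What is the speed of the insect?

Double Doppler shift off a moving reflector: f₂ = f₀ · (v + u)/(v − u) (u > 0 toward emitter).
Rearranging, u = v · (f₂ − f₀)/(f₂ + f₀) = 340 × 1822/65824 ≈ 9.4 m/s.
So the insect is moving at 9.4 m/s toward the emitter.

9.4 m/s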